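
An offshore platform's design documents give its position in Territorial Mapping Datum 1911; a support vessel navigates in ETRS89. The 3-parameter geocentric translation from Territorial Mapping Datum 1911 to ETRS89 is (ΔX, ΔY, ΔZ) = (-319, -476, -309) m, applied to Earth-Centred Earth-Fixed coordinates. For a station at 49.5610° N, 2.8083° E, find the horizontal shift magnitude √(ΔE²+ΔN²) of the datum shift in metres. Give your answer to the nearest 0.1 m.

At φ = 49.5610°, λ = 2.8083°: sin φ = 0.761097, cos φ = 0.648638, sin λ = 0.048994, cos λ = 0.998799.
ΔE = −sin λ·ΔX + cos λ·ΔY = −(0.048994)·(-319) + (0.998799)·(-476) = -459.80 m.
ΔN = −sin φ cos λ·ΔX − sin φ sin λ·ΔY + cos φ·ΔZ = −(0.761097)(0.998799)(-319) − (0.761097)(0.048994)(-476) + (0.648638)(-309) = 59.82 m.
Horizontal magnitude = √(ΔE² + ΔN²) = √((-459.80)² + 59.82²) = 463.67 m.

463.7 m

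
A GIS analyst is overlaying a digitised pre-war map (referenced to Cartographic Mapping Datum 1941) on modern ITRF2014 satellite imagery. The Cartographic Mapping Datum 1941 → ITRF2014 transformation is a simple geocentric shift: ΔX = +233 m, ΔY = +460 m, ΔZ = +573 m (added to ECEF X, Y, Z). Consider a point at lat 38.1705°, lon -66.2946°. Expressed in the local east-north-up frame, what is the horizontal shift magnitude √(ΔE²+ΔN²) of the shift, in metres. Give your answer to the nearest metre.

765 m

At φ = 38.1705°, λ = -66.2946°: sin φ = 0.618004, cos φ = 0.786175, sin λ = -0.915625, cos λ = 0.402034.
ΔE = −sin λ·ΔX + cos λ·ΔY = −(-0.915625)·(233) + (0.402034)·(460) = 398.28 m.
ΔN = −sin φ cos λ·ΔX − sin φ sin λ·ΔY + cos φ·ΔZ = −(0.618004)(0.402034)(233) − (0.618004)(-0.915625)(460) + (0.786175)(573) = 652.88 m.
Horizontal magnitude = √(ΔE² + ΔN²) = √(398.28² + 652.88²) = 764.77 m.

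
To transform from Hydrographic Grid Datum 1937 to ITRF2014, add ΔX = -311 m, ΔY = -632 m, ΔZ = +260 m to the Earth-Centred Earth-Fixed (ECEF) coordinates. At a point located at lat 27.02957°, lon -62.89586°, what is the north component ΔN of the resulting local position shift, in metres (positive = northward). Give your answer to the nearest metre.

ΔN = 40 m

At φ = 27.02957°, λ = -62.89586°: sin φ = 0.454450, cos φ = 0.890772, sin λ = -0.890180, cos λ = 0.455609.
ΔN = −sin φ cos λ·ΔX − sin φ sin λ·ΔY + cos φ·ΔZ = −(0.454450)(0.455609)(-311) − (0.454450)(-0.890180)(-632) + (0.890772)(260) = 40.32 m.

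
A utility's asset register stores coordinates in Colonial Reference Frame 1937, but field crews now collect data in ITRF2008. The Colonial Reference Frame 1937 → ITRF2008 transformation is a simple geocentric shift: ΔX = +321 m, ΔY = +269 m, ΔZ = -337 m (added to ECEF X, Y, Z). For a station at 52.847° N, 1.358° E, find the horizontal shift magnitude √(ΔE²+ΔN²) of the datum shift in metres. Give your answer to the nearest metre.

The local east axis at (φ, λ) is (−sin λ, cos λ, 0), so ΔE = −sin(1.358°)·321 + cos(1.358°)·269 = 261.32 m.
The local north axis is (−sin φ cos λ, −sin φ sin λ, cos φ), giving ΔN = -255.773 − 5.081 − 203.530 = -464.38 m.
Horizontal magnitude = √(ΔE² + ΔN²) = √(261.32² + (-464.38)²) = 532.86 m.

533 m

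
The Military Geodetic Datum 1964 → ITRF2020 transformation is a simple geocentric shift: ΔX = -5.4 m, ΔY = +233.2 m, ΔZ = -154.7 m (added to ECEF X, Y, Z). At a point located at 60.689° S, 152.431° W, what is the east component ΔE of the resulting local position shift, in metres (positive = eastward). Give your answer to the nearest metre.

At φ = -60.689°, λ = -152.431°: sin φ = -0.871975, cos φ = 0.489550, sin λ = -0.462816, cos λ = -0.886454.
ΔE = −sin λ·ΔX + cos λ·ΔY = −(-0.462816)·(-5.4) + (-0.886454)·(233.2) = -209.22 m.

ΔE = -209 m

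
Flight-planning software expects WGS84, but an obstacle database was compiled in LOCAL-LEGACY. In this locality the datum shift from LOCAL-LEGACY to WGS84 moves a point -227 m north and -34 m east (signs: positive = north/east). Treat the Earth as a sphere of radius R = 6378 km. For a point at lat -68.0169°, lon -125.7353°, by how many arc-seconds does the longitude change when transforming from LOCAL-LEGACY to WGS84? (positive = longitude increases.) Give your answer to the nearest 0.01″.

At latitude -68.0169°, cos φ = 0.374333.
One radian of longitude at latitude φ spans R cos φ, so Δλ = ΔE / (R cos φ) = -34.0 / (6378000 × 0.374333) = -1.4241e-05 rad = -2.937″.

Δλ = -2.94″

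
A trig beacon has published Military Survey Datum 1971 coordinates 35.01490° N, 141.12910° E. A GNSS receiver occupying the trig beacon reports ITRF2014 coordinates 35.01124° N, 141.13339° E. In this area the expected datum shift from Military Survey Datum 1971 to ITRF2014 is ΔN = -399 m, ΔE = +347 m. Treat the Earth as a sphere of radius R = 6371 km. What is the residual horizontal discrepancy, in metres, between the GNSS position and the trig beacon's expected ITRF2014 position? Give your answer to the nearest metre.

Observed coordinate differences: Δφ = -0.00366°, Δλ = +0.00429°.
Converting to metres (1° lat = 111195 m, cos φ = 0.819003): observed ΔN = -407.0 m, observed ΔE = 390.7 m.
Subtracting the expected shift leaves a residual of -407.0 − (-399) = -8.0 m north and 390.7 − (347) = 43.7 m east.
Residual distance = √((-8.0)² + 43.7²) = 44.4 m.

44 m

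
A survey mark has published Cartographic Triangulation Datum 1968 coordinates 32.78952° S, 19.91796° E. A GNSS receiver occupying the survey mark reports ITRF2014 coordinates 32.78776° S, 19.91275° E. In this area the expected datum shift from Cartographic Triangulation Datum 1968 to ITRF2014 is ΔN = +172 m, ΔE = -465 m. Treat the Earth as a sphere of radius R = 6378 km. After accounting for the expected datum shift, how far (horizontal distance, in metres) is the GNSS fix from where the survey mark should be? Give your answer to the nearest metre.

Observed coordinate differences: Δφ = +0.00176°, Δλ = -0.00521°.
Converting to metres (1° lat = 111317 m, cos φ = 0.840666): observed ΔN = 195.9 m, observed ΔE = -487.6 m.
Subtracting the expected shift leaves a residual of 195.9 − (172) = 23.9 m north and -487.6 − (-465) = -22.6 m east.
Residual distance = √(23.9² + (-22.6)²) = 32.9 m.

33 m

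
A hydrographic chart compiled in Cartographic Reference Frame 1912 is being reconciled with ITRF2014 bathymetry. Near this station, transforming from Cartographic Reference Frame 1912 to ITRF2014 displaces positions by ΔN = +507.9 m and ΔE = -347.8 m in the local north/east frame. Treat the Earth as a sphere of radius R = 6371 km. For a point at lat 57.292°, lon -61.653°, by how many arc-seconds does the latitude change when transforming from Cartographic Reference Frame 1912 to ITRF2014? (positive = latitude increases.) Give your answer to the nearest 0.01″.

Δφ = 16.44″

On a sphere of radius R, 1 rad of latitude = R, so Δφ = ΔN / R = 507.9 / 6371000 = 7.9721e-05 rad = 16.444″.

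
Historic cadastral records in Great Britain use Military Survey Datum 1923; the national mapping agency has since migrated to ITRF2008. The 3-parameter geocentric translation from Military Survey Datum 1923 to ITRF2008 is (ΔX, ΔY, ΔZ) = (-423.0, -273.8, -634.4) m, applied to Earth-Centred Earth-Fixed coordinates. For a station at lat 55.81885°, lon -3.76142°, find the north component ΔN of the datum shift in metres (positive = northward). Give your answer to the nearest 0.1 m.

At φ = 55.81885°, λ = -3.76142°: sin φ = 0.827265, cos φ = 0.561811, sin λ = -0.065602, cos λ = 0.997846.
ΔN = −sin φ cos λ·ΔX − sin φ sin λ·ΔY + cos φ·ΔZ = −(0.827265)(0.997846)(-423.0) − (0.827265)(-0.065602)(-273.8) + (0.561811)(-634.4) = -22.09 m.

ΔN = -22.1 m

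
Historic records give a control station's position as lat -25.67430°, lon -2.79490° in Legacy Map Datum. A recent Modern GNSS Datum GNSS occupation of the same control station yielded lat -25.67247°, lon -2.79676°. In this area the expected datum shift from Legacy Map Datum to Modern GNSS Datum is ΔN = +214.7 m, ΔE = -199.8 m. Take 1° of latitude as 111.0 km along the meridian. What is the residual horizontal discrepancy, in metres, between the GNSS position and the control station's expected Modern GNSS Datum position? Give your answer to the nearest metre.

Observed coordinate differences: Δφ = +0.00183°, Δλ = -0.00186°.
Converting to metres (1° lat = 111000 m, cos φ = 0.901271): observed ΔN = 203.1 m, observed ΔE = -186.1 m.
Subtracting the expected shift leaves a residual of 203.1 − (214.7) = -11.6 m north and -186.1 − (-199.8) = 13.7 m east.
Residual distance = √((-11.6)² + 13.7²) = 17.9 m.

18 m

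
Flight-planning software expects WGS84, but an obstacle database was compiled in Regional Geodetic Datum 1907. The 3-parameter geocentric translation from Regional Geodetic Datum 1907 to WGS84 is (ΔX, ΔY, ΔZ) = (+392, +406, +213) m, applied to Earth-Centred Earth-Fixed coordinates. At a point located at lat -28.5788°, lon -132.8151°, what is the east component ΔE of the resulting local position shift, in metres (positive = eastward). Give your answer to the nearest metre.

ΔE = 12 m

At φ = -28.5788°, λ = -132.8151°: sin φ = -0.478367, cos φ = 0.878160, sin λ = -0.733551, cos λ = -0.679635.
ΔE = −sin λ·ΔX + cos λ·ΔY = −(-0.733551)·(392) + (-0.679635)·(406) = 11.62 m.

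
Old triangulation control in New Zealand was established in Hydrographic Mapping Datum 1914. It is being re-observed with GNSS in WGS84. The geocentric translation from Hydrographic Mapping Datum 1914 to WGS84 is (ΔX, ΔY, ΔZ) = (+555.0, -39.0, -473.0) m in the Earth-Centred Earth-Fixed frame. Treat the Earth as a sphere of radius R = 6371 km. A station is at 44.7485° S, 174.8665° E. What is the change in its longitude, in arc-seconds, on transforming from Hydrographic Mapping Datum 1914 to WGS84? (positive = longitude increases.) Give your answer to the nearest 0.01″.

sin φ = -0.703996, cos φ = 0.710204, sin λ = 0.089477, cos λ = -0.995989.
East component: ΔE = −sin λ·ΔX + cos λ·ΔY = −(0.089477)(555.0) + (-0.995989)(-39.0) = -10.82 m.
1° of latitude spans πR/180 = 111195 m; at latitude φ, 1° of longitude spans that × cos φ = 78971.1 m, so Δλ = -10.82 / 78971.1 × 3600 = -0.493″.

Δλ = -0.49″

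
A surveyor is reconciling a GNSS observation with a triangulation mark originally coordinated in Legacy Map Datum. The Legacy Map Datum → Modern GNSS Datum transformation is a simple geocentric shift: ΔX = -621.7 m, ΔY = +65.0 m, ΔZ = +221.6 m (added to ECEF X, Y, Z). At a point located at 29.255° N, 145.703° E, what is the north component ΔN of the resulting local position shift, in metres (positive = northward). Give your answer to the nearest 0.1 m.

At φ = 29.255°, λ = 145.703°: sin φ = 0.488697, cos φ = 0.872453, sin λ = 0.563483, cos λ = -0.826128.
ΔN = −sin φ cos λ·ΔX − sin φ sin λ·ΔY + cos φ·ΔZ = −(0.488697)(-0.826128)(-621.7) − (0.488697)(0.563483)(65.0) + (0.872453)(221.6) = -75.56 m.

ΔN = -75.6 m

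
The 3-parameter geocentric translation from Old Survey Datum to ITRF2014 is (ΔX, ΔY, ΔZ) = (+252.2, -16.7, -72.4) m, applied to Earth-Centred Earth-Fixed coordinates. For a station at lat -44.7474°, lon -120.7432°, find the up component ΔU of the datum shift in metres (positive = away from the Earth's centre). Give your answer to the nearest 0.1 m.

ΔU = -30.4 m

The local up (radial) axis is (cos φ cos λ, cos φ sin λ, sin φ), giving ΔU = -91.563 + 10.194 + 50.968 = -30.40 m.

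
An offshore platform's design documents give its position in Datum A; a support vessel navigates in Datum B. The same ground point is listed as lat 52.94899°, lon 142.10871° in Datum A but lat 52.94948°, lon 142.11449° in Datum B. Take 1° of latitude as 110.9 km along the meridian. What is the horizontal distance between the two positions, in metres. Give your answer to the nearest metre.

390 m

Δφ = 52.94948° − 52.94899° = +0.00049°; Δλ = 142.11449° − 142.10871° = +0.00578°.
ΔN = Δφ × 110900 = 54.3 m; ΔE = Δλ × 110900 × cos(52.94899°) = +0.00578 × 110900 × 0.602526 = 386.2 m.
Distance = √(ΔE² + ΔN²) = √(386.2² + 54.3²) = 390.0 m.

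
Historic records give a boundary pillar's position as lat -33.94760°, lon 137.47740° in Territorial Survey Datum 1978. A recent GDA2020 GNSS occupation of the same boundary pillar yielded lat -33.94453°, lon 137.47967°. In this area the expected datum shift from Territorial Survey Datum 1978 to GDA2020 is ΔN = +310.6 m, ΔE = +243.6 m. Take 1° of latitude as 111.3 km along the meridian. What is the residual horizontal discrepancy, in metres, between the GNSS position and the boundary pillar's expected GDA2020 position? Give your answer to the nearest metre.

46 m

Observed coordinate differences: Δφ = +0.00307°, Δλ = +0.00227°.
Converting to metres (1° lat = 111300 m, cos φ = 0.829549): observed ΔN = 341.7 m, observed ΔE = 209.6 m.
Subtracting the expected shift leaves a residual of 341.7 − (310.6) = 31.1 m north and 209.6 − (243.6) = -34.0 m east.
Residual distance = √(31.1² + (-34.0)²) = 46.1 m.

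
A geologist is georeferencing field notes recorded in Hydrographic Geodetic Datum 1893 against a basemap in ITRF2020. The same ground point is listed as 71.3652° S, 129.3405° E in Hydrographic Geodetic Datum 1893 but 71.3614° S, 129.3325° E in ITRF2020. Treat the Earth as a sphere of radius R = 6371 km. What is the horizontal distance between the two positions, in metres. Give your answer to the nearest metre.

Δφ = -71.3614° − -71.3652° = +0.0038°; Δλ = 129.3325° − 129.3405° = -0.0080°.
1° along a meridian = πR/180 = 111195 m.
ΔN = Δφ × 111195 = 422.5 m; ΔE = Δλ × 111195 × cos(-71.3652°) = -0.0080 × 111195 × 0.319535 = -284.2 m.
Distance = √(ΔE² + ΔN²) = √((-284.2)² + 422.5²) = 509.3 m.

509 m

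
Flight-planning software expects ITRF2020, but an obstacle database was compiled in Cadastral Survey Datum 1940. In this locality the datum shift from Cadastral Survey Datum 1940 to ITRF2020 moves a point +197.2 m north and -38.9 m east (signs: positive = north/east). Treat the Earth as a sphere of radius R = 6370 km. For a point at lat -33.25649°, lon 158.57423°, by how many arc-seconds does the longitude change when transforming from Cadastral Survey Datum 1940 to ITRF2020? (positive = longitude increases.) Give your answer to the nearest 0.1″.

Δλ = -1.5″

At latitude -33.25649°, cos φ = 0.836224.
One radian of longitude at latitude φ spans R cos φ, so Δλ = ΔE / (R cos φ) = -38.9 / (6370000 × 0.836224) = -7.3028e-06 rad = -1.506″.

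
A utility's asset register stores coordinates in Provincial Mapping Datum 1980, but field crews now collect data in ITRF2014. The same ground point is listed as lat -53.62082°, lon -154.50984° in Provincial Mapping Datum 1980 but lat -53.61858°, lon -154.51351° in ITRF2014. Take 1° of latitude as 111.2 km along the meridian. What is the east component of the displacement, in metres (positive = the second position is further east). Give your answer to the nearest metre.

Δφ = -53.61858° − -53.62082° = +0.00224°; Δλ = -154.51351° − -154.50984° = -0.00367°.
ΔN = Δφ × 111200 = 249.1 m; ΔE = Δλ × 111200 × cos(-53.62082°) = -0.00367 × 111200 × 0.593126 = -242.1 m.

ΔE = -242 m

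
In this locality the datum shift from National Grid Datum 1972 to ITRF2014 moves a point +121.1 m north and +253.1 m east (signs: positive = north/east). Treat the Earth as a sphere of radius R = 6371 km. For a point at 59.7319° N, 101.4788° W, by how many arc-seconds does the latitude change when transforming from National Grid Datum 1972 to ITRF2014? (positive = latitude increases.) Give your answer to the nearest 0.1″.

On a sphere of radius R, 1 rad of latitude = R, so Δφ = ΔN / R = 121.1 / 6371000 = 1.9008e-05 rad = 3.921″.

Δφ = 3.9″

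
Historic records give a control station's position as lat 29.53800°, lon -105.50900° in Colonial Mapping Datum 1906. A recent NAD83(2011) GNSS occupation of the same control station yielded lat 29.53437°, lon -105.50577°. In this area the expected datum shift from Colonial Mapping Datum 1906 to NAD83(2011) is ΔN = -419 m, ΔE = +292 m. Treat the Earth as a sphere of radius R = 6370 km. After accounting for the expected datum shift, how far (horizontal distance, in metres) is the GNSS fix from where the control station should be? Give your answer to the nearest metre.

Observed coordinate differences: Δφ = -0.00363°, Δλ = +0.00323°.
Converting to metres (1° lat = 111177 m, cos φ = 0.870029): observed ΔN = -403.6 m, observed ΔE = 312.4 m.
Subtracting the expected shift leaves a residual of -403.6 − (-419) = 15.4 m north and 312.4 − (292) = 20.4 m east.
Residual distance = √(15.4² + 20.4²) = 25.6 m.

26 m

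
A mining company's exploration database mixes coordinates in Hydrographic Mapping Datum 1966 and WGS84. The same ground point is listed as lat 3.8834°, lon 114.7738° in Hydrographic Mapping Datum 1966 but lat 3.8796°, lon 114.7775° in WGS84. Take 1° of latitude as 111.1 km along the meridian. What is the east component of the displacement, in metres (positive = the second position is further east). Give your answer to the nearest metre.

ΔE = 410 m

Δφ = 3.8796° − 3.8834° = -0.0038°; Δλ = 114.7775° − 114.7738° = +0.0037°.
ΔN = Δφ × 111100 = -422.2 m; ΔE = Δλ × 111100 × cos(3.8834°) = +0.0037 × 111100 × 0.997704 = 410.1 m.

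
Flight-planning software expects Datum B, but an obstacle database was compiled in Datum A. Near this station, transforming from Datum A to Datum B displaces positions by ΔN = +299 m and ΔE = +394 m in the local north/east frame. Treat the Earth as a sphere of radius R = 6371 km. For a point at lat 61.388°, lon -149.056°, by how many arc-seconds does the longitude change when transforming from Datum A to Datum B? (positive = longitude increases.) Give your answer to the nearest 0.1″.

At latitude 61.388°, cos φ = 0.478876.
One radian of longitude at latitude φ spans R cos φ, so Δλ = ΔE / (R cos φ) = 394.0 / (6371000 × 0.478876) = 1.2914e-04 rad = 26.637″.

Δλ = 26.6″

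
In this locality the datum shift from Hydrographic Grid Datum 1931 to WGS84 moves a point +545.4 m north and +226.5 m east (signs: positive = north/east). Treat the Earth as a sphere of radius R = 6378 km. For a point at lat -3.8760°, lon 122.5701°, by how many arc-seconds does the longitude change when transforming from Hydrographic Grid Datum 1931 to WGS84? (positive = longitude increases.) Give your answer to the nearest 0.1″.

Δλ = 7.3″

At latitude -3.8760°, cos φ = 0.997713.
One radian of longitude at latitude φ spans R cos φ, so Δλ = ΔE / (R cos φ) = 226.5 / (6378000 × 0.997713) = 3.5594e-05 rad = 7.342″.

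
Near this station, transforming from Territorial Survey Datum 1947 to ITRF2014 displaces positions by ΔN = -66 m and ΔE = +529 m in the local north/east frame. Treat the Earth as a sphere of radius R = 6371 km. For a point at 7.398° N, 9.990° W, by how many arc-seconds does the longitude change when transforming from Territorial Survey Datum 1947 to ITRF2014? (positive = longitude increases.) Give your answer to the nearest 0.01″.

At latitude 7.398°, cos φ = 0.991676.
One radian of longitude at latitude φ spans R cos φ, so Δλ = ΔE / (R cos φ) = 529.0 / (6371000 × 0.991676) = 8.3729e-05 rad = 17.270″.

Δλ = 17.27″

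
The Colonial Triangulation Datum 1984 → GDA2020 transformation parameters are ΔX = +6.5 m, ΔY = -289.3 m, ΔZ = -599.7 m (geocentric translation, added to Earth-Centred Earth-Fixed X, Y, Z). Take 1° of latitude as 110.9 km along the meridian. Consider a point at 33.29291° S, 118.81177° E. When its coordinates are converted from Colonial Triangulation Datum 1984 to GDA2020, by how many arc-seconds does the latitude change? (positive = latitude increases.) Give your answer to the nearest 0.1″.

Δφ = -20.8″

sin φ = -0.548919, cos φ = 0.835875, sin λ = 0.876208, cos λ = -0.481934.
North component: ΔN = −sin φ cos λ·ΔX − sin φ sin λ·ΔY + cos φ·ΔZ = −(-0.548919)(-0.481934)(6.5) − (-0.548919)(0.876208)(-289.3) + (0.835875)(-599.7) = -642.14 m.
1° of latitude spans 110900 m, so Δφ = -642.14 / 110900 × 3600 = -20.845″.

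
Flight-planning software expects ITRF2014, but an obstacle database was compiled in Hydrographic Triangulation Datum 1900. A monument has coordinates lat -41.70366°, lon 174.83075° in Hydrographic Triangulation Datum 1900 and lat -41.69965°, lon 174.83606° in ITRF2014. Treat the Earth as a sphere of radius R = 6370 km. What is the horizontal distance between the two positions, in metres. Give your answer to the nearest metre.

Δφ = -41.69965° − -41.70366° = +0.00401°; Δλ = 174.83606° − 174.83075° = +0.00531°.
1° along a meridian = πR/180 = 111177 m.
ΔN = Δφ × 111177 = 445.8 m; ΔE = Δλ × 111177 × cos(-41.70366°) = +0.00531 × 111177 × 0.746596 = 440.8 m.
Distance = √(ΔE² + ΔN²) = √(440.8² + 445.8²) = 626.9 m.

627 m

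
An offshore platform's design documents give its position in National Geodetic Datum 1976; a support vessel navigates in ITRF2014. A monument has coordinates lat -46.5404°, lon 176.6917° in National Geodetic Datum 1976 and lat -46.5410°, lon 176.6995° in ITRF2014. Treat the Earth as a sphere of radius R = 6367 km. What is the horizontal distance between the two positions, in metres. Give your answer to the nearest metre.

Δφ = -46.5410° − -46.5404° = -0.0006°; Δλ = 176.6995° − 176.6917° = +0.0078°.
1° along a meridian = πR/180 = 111125 m.
ΔN = Δφ × 111125 = -66.7 m; ΔE = Δλ × 111125 × cos(-46.5404°) = +0.0078 × 111125 × 0.687843 = 596.2 m.
Distance = √(ΔE² + ΔN²) = √(596.2² + (-66.7)²) = 599.9 m.

600 m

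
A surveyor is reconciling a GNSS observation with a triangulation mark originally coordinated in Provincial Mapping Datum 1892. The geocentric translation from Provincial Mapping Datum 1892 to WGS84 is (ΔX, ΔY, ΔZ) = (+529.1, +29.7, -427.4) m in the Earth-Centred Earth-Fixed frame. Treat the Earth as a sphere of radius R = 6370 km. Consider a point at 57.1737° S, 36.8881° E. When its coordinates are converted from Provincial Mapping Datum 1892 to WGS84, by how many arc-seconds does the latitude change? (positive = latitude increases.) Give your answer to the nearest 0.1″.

Δφ = 4.5″

sin φ = -0.840318, cos φ = 0.542094, sin λ = 0.600254, cos λ = 0.799809.
North component: ΔN = −sin φ cos λ·ΔX − sin φ sin λ·ΔY + cos φ·ΔZ = −(-0.840318)(0.799809)(529.1) − (-0.840318)(0.600254)(29.7) + (0.542094)(-427.4) = 138.89 m.
1° of latitude spans πR/180 = 111177 m, so Δφ = 138.89 / 111177 × 3600 = 4.498″.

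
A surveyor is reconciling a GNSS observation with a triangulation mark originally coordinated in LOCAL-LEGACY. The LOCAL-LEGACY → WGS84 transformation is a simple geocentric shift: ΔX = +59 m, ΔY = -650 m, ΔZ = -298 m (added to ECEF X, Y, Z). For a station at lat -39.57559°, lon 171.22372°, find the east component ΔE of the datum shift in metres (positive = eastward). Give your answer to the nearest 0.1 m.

The local east axis at (φ, λ) is (−sin λ, cos λ, 0), so ΔE = −sin(171.22372°)·59 + cos(171.22372°)·(-650) = 633.39 m.

ΔE = 633.4 m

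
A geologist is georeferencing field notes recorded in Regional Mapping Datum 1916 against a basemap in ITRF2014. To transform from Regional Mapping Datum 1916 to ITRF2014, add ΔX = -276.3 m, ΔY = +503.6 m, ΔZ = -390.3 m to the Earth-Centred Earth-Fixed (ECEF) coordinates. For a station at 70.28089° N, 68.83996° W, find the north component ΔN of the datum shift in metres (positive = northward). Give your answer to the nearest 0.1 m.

At φ = 70.28089°, λ = -68.83996°: sin φ = 0.941358, cos φ = 0.337409, sin λ = -0.932576, cos λ = 0.360974.
ΔN = −sin φ cos λ·ΔX − sin φ sin λ·ΔY + cos φ·ΔZ = −(0.941358)(0.360974)(-276.3) − (0.941358)(-0.932576)(503.6) + (0.337409)(-390.3) = 404.30 m.

ΔN = 404.3 m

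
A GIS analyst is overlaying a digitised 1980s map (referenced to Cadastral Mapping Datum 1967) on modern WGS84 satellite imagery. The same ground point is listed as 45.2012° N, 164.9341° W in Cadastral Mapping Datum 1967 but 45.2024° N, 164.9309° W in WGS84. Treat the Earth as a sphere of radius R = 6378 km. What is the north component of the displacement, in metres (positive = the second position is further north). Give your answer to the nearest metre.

ΔN = 134 m

Δφ = 45.2024° − 45.2012° = +0.0012°; Δλ = -164.9309° − -164.9341° = +0.0032°.
1° along a meridian = πR/180 = 111317 m.
ΔN = Δφ × 111317 = 133.6 m; ΔE = Δλ × 111317 × cos(45.2012°) = +0.0032 × 111317 × 0.704619 = 251.0 m.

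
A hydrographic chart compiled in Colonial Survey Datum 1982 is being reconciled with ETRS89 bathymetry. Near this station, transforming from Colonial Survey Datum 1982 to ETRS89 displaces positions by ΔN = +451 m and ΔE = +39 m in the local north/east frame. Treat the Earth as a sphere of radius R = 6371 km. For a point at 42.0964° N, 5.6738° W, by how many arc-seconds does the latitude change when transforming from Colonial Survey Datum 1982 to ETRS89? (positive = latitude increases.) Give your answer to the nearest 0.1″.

Δφ = 14.6″

On a sphere of radius R, 1 rad of latitude = R, so Δφ = ΔN / R = 451.0 / 6371000 = 7.0790e-05 rad = 14.601″.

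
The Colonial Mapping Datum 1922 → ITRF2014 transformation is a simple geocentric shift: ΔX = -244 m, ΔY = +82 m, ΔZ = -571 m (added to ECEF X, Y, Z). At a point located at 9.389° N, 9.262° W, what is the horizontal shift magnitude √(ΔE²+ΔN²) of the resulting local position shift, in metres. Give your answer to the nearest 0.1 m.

The local east axis at (φ, λ) is (−sin λ, cos λ, 0), so ΔE = −sin(-9.262°)·(-244) + cos(-9.262°)·82 = 41.66 m.
The local north axis is (−sin φ cos λ, −sin φ sin λ, cos φ), giving ΔN = 39.286 + 2.153 − 563.351 = -521.91 m.
Horizontal magnitude = √(ΔE² + ΔN²) = √(41.66² + (-521.91)²) = 523.57 m.

523.6 m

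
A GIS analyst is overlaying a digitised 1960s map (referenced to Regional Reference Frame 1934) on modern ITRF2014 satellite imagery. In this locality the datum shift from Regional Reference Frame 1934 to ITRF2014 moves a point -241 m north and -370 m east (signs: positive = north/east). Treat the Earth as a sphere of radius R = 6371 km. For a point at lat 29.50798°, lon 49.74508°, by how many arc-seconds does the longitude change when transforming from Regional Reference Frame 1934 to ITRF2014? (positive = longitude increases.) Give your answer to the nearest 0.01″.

At latitude 29.50798°, cos φ = 0.870287.
One radian of longitude at latitude φ spans R cos φ, so Δλ = ΔE / (R cos φ) = -370.0 / (6371000 × 0.870287) = -6.6732e-05 rad = -13.764″.

Δλ = -13.76″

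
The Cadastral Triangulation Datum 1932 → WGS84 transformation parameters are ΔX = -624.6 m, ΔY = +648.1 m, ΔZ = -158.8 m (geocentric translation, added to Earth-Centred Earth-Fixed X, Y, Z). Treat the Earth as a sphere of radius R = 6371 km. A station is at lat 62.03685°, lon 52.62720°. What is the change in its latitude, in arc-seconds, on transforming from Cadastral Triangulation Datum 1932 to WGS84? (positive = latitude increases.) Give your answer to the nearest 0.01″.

Δφ = -6.30″

sin φ = 0.883249, cos φ = 0.468904, sin λ = 0.794703, cos λ = 0.606999.
North component: ΔN = −sin φ cos λ·ΔX − sin φ sin λ·ΔY + cos φ·ΔZ = −(0.883249)(0.606999)(-624.6) − (0.883249)(0.794703)(648.1) + (0.468904)(-158.8) = -194.51 m.
1° of latitude spans πR/180 = 111195 m, so Δφ = -194.51 / 111195 × 3600 = -6.297″.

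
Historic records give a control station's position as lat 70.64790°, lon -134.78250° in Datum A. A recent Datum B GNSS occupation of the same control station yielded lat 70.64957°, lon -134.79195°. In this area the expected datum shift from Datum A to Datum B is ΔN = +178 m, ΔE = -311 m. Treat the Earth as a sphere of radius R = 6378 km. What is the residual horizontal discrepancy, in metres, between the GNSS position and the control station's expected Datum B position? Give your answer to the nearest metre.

38 m

Observed coordinate differences: Δφ = +0.00167°, Δλ = -0.00945°.
Converting to metres (1° lat = 111317 m, cos φ = 0.331372): observed ΔN = 185.9 m, observed ΔE = -348.6 m.
Subtracting the expected shift leaves a residual of 185.9 − (178) = 7.9 m north and -348.6 − (-311) = -37.6 m east.
Residual distance = √(7.9² + (-37.6)²) = 38.4 m.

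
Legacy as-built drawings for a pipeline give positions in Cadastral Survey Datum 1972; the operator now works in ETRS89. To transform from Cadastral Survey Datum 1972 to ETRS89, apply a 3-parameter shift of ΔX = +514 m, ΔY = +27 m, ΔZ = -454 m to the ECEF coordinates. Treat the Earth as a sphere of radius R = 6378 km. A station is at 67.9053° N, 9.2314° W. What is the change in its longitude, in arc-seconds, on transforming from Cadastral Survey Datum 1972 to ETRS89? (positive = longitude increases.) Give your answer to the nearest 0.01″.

Δλ = 9.38″

sin φ = 0.926563, cos φ = 0.376139, sin λ = -0.160422, cos λ = 0.987048.
East component: ΔE = −sin λ·ΔX + cos λ·ΔY = −(-0.160422)(514) + (0.987048)(27) = 109.11 m.
1° of latitude spans πR/180 = 111317 m; at latitude φ, 1° of longitude spans that × cos φ = 41870.7 m, so Δλ = 109.11 / 41870.7 × 3600 = 9.381″.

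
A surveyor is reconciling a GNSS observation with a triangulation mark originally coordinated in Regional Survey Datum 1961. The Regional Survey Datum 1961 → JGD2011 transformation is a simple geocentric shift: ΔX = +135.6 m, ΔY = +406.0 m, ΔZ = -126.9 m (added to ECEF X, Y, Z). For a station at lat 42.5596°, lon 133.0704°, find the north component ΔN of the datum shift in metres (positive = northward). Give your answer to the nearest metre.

At φ = 42.5596°, λ = 133.0704°: sin φ = 0.676357, cos φ = 0.736574, sin λ = 0.730515, cos λ = -0.682896.
ΔN = −sin φ cos λ·ΔX − sin φ sin λ·ΔY + cos φ·ΔZ = −(0.676357)(-0.682896)(135.6) − (0.676357)(0.730515)(406.0) + (0.736574)(-126.9) = -231.44 m.

ΔN = -231 m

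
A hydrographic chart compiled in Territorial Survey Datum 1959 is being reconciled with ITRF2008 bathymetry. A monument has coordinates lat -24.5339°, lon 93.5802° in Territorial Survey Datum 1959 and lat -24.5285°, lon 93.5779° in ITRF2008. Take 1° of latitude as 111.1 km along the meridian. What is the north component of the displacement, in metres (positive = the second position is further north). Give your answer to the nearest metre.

ΔN = 600 m

Δφ = -24.5285° − -24.5339° = +0.0054°; Δλ = 93.5779° − 93.5802° = -0.0023°.
ΔN = Δφ × 111100 = 599.9 m; ΔE = Δλ × 111100 × cos(-24.5339°) = -0.0023 × 111100 × 0.909716 = -232.5 m.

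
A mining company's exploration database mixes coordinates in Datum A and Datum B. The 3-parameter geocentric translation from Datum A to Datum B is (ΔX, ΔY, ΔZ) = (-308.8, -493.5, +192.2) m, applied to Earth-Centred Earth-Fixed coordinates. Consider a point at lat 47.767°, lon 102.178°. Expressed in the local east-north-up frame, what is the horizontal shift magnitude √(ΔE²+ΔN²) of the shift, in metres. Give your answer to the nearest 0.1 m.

The local east axis at (φ, λ) is (−sin λ, cos λ, 0), so ΔE = −sin(102.178°)·(-308.8) + cos(102.178°)·(-493.5) = 405.95 m.
The local north axis is (−sin φ cos λ, −sin φ sin λ, cos φ), giving ΔN = -48.232 + 357.174 + 129.187 = 438.13 m.
Horizontal magnitude = √(ΔE² + ΔN²) = √(405.95² + 438.13²) = 597.29 m.

597.3 m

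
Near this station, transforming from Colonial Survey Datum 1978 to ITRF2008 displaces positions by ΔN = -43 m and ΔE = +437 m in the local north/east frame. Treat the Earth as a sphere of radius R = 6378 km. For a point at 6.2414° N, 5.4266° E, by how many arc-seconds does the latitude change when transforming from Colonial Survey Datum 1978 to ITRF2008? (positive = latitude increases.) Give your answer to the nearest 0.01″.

Δφ = -1.39″

On a sphere of radius R, 1 rad of latitude = R, so Δφ = ΔN / R = -43.0 / 6378000 = -6.7419e-06 rad = -1.391″.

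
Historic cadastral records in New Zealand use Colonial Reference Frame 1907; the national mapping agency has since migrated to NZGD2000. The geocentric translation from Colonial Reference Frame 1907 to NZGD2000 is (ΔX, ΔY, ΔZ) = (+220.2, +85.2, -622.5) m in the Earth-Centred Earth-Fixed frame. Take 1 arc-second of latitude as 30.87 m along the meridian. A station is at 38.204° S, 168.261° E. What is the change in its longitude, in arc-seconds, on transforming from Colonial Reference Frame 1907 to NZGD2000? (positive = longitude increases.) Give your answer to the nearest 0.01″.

sin φ = -0.618463, cos φ = 0.785814, sin λ = 0.203454, cos λ = -0.979085.
East component: ΔE = −sin λ·ΔX + cos λ·ΔY = −(0.203454)(220.2) + (-0.979085)(85.2) = -128.22 m.
1° of latitude spans 3600 × 30.87 = 111132 m; at latitude φ, 1° of longitude spans that × cos φ = 87329.1 m, so Δλ = -128.22 / 87329.1 × 3600 = -5.286″.

Δλ = -5.29″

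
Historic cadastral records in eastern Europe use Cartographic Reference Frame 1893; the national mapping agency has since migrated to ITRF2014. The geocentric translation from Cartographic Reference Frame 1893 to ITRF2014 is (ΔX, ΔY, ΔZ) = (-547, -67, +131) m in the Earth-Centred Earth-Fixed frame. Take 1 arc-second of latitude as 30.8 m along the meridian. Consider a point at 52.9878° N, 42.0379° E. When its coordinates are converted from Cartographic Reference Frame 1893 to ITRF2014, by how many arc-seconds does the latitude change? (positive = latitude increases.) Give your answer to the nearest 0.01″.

sin φ = 0.798507, cos φ = 0.601985, sin λ = 0.669622, cos λ = 0.742702.
North component: ΔN = −sin φ cos λ·ΔX − sin φ sin λ·ΔY + cos φ·ΔZ = −(0.798507)(0.742702)(-547) − (0.798507)(0.669622)(-67) + (0.601985)(131) = 439.08 m.
1° of latitude spans 3600 × 30.80 = 110880 m, so Δφ = 439.08 / 110880 × 3600 = 14.256″.

Δφ = 14.26″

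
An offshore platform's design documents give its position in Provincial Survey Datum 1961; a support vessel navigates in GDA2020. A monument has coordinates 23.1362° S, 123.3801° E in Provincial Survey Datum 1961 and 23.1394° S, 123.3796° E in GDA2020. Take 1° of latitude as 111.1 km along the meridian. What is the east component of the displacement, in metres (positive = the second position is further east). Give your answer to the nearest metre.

ΔE = -51 m

Δφ = -23.1394° − -23.1362° = -0.0032°; Δλ = 123.3796° − 123.3801° = -0.0005°.
ΔN = Δφ × 111100 = -355.5 m; ΔE = Δλ × 111100 × cos(-23.1362°) = -0.0005 × 111100 × 0.919573 = -51.1 m.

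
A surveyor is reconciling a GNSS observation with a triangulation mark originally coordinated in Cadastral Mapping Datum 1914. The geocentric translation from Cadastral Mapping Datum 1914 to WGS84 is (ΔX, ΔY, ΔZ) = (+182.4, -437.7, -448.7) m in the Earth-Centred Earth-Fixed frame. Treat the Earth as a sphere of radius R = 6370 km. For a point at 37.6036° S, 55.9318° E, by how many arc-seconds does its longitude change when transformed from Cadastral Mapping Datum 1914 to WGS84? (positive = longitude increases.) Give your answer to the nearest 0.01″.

sin φ = -0.610195, cos φ = 0.792251, sin λ = 0.828371, cos λ = 0.560179.
East component: ΔE = −sin λ·ΔX + cos λ·ΔY = −(0.828371)(182.4) + (0.560179)(-437.7) = -396.29 m.
1° of latitude spans πR/180 = 111177 m; at latitude φ, 1° of longitude spans that × cos φ = 88080.5 m, so Δλ = -396.29 / 88080.5 × 3600 = -16.197″.

Δλ = -16.20″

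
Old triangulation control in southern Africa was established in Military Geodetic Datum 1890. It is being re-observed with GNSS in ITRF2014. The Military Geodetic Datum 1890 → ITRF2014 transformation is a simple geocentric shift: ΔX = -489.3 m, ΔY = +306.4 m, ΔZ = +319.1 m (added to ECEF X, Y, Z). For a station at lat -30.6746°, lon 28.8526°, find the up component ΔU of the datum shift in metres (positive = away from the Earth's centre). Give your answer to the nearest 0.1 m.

The local up (radial) axis is (cos φ cos λ, cos φ sin λ, sin φ), giving ΔU = -368.595 + 127.168 − 162.793 = -404.22 m.

ΔU = -404.2 m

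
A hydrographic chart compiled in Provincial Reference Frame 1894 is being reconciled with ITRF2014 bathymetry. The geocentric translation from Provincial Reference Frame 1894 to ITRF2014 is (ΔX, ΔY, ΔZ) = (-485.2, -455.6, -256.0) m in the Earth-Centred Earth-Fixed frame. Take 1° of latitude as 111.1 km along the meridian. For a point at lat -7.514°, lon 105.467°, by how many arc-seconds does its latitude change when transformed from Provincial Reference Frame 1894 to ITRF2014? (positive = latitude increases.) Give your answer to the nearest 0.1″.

Δφ = -9.5″

sin φ = -0.130768, cos φ = 0.991413, sin λ = 0.963784, cos λ = -0.266683.
North component: ΔN = −sin φ cos λ·ΔX − sin φ sin λ·ΔY + cos φ·ΔZ = −(-0.130768)(-0.266683)(-485.2) − (-0.130768)(0.963784)(-455.6) + (0.991413)(-256.0) = -294.30 m.
1° of latitude spans 111100 m, so Δφ = -294.30 / 111100 × 3600 = -9.536″.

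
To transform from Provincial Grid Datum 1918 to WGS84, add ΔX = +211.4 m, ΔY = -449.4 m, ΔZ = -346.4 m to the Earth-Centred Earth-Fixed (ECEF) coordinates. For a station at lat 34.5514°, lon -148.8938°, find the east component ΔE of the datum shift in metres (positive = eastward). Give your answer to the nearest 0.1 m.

ΔE = 494.0 m

At φ = 34.5514°, λ = -148.8938°: sin φ = 0.567145, cos φ = 0.823618, sin λ = -0.516626, cos λ = -0.856211.
ΔE = −sin λ·ΔX + cos λ·ΔY = −(-0.516626)·(211.4) + (-0.856211)·(-449.4) = 494.00 m.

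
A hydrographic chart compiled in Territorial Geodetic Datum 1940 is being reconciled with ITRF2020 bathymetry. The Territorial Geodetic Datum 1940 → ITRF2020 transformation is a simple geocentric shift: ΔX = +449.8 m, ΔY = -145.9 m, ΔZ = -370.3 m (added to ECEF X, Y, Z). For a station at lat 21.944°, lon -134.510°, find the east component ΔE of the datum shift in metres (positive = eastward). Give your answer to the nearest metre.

The local east axis at (φ, λ) is (−sin λ, cos λ, 0), so ΔE = −sin(-134.510°)·449.8 + cos(-134.510°)·(-145.9) = 423.05 m.

ΔE = 423 m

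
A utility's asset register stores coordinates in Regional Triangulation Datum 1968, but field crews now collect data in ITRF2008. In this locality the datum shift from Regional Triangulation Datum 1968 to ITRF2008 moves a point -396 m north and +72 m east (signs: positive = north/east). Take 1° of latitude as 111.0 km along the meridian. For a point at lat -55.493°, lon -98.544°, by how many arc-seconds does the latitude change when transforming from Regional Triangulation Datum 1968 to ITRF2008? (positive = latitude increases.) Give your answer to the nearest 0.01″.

Δφ = -12.84″

1° of latitude = 111.0 km, so Δφ = -396.0 / 111000 = -0.0035676° = -12.843″.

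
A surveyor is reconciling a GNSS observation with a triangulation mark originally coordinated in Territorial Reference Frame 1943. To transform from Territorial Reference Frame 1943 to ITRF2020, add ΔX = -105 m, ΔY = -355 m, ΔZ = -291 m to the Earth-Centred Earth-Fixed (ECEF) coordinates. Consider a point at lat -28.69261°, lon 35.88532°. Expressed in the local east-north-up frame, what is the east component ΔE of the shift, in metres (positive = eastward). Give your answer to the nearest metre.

The local east axis at (φ, λ) is (−sin λ, cos λ, 0), so ΔE = −sin(35.88532°)·(-105) + cos(35.88532°)·(-355) = -226.07 m.

ΔE = -226 m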